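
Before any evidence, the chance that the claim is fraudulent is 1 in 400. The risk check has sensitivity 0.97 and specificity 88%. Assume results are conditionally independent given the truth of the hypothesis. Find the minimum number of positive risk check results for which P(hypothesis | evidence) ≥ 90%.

4

Prior odds = 0.0025/0.9975 = 1/399.
False-positive rate = 1 − 0.88 = 0.12; likelihood ratio of a positive = 0.97/0.12 = 97/12.
Target posterior odds = 0.9/0.1 = 9.
Need (1/399) × (97/12)ⁿ ≥ 9, i.e. (97/12)ⁿ ≥ 3591.
(97/12)³ = 912673/1728 falls short of 3591 but (97/12)⁴ = 88529281/20736 reaches it, so n = 4.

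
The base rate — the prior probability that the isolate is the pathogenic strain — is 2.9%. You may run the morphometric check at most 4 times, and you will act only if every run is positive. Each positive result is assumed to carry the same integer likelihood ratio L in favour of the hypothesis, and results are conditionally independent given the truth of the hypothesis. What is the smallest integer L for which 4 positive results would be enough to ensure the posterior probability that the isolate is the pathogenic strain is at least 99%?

8

Prior odds = 0.029/0.971 = 29/971.
Target odds = 0.99/0.01 = 99.
Need L⁴ ≥ 99 ÷ (29/971) = 96129/29.
7⁴ = 2401 < 96129/29 ≤ 4096 = 8⁴, so L = 8.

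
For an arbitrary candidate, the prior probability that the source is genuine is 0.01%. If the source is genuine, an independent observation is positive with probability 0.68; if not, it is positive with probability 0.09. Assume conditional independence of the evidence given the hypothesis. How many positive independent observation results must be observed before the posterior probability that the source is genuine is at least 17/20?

Prior odds = 0.0001/0.9999 = 1/9999.
Likelihood ratio of a positive = 0.68/0.09 = 68/9.
Target posterior odds = 0.85/0.15 = 17/3.
Require (68/9)ⁿ ≥ 17/3 ÷ (1/9999) = 56661.
(68/9)⁵ ≈24622.5 falls short of 56661 but (68/9)⁶ ≈186037 reaches it, so n = 6.

6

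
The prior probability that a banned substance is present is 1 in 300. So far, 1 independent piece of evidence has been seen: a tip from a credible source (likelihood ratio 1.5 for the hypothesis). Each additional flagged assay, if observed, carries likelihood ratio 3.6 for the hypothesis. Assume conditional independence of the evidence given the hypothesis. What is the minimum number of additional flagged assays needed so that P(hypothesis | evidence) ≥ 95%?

7

Prior odds = (1/300)/(299/300) = 1/299.
Bayes factor of the evidence already in hand = 1.5.
Odds after that evidence = (1/299) × 1.5 = 3/598.
Target odds = 0.95/0.05 = 19.
Need 3.6ⁿ ≥ 19 ÷ (3/598) = 11362/3.
3.6⁶ = 34012224/15625 falls short of 11362/3 but 3.6⁷ = 612220032/78125 reaches it, so n = 7.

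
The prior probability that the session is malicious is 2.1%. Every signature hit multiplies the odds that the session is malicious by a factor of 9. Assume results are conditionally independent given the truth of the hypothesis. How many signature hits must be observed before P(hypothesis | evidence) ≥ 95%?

Prior odds = 0.021/0.979 = 21/979.
Likelihood ratio per signature hit = 9.
Target posterior odds = 0.95/0.05 = 19.
Require 9ⁿ ≥ 19 ÷ (21/979) = 18601/21.
9³ = 729 falls short of 18601/21 but 9⁴ = 6561 reaches it, so n = 4.

4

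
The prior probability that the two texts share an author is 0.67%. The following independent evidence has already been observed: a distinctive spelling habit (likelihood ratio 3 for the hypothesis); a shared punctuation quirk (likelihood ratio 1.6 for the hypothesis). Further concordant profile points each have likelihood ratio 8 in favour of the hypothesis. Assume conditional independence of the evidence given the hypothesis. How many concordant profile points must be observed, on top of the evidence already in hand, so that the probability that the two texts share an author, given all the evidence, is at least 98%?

4

Prior odds = 0.0067/0.9933 = 67/9933.
Combined Bayes factor of the evidence already in hand = 3 × 1.6 = 4.8.
Odds after that evidence = (67/9933) × 4.8 = 536/16555.
Target odds = 0.98/0.02 = 49.
Need 8ⁿ ≥ 49 ÷ (536/16555) = 811195/536.
8³ = 512 falls short of 811195/536 but 8⁴ = 4096 reaches it, so n = 4.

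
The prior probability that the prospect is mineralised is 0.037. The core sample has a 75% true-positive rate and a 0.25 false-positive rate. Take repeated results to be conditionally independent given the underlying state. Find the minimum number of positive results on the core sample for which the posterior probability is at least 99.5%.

8

Prior odds: 0.037 ÷ 0.963 = 37/963.
Likelihood ratio of a positive result = 0.75/0.25 = 3.
Target posterior odds = 0.995/0.005 = 199.
Require 3ⁿ ≥ 199 ÷ (37/963) = 191637/37.
3⁷ = 2187 falls short of 191637/37 but 3⁸ = 6561 reaches it, so n = 8.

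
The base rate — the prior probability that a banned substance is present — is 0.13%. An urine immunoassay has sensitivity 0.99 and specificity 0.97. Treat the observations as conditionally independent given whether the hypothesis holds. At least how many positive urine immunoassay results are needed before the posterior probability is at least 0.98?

Prior odds: 0.0013 ÷ 0.9987 = 13/9987.
False-positive rate = 1 − 0.97 = 0.03; likelihood ratio of a positive = 0.99/0.03 = 33.
Target odds: 0.98 ÷ 0.02 = 49.
Require 33ⁿ ≥ 49 ÷ (13/9987) = 489363/13.
33³ = 35937 falls short of 489363/13 but 33⁴ = 1185921 reaches it, so n = 4.

4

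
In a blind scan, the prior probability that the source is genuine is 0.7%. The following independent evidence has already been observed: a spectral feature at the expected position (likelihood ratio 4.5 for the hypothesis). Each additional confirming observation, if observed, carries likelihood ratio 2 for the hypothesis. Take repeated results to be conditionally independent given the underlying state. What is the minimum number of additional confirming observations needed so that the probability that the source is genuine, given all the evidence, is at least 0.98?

11

Prior odds = 0.007/0.993 = 7/993.
Bayes factor of the evidence already in hand = 4.5.
Odds after that evidence = (7/993) × 4.5 = 21/662.
Target odds = 0.98/0.02 = 49.
Need 2ⁿ ≥ 49 ÷ (21/662) = 4634/3.
2¹⁰ = 1024 falls short of 4634/3 but 2¹¹ = 2048 reaches it, so n = 11.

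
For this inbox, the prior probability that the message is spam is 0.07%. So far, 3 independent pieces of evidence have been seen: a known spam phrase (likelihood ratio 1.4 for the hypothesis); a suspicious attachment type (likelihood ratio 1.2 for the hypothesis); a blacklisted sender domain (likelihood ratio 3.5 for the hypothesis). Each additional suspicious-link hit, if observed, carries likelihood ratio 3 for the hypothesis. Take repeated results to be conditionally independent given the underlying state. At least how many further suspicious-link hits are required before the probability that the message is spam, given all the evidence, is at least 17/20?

7

Prior odds = 0.0007/0.9993 = 7/9993.
Combined Bayes factor of the evidence already in hand = 1.4 × 1.2 × 3.5 = 5.88.
Odds after that evidence = (7/9993) × 5.88 = 343/83275.
Target odds = 0.85/0.15 = 17/3.
Need 3ⁿ ≥ 17/3 ÷ (343/83275) = 1415675/1029.
3⁶ = 729 falls short of 1415675/1029 but 3⁷ = 2187 reaches it, so n = 7.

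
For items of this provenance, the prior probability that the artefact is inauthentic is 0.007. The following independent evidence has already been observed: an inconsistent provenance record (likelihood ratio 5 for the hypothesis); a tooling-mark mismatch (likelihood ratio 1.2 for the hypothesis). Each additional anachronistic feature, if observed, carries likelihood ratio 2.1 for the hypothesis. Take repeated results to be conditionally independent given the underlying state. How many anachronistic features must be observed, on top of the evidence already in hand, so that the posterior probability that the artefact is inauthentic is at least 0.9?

Prior odds = 0.007/0.993 = 7/993.
Combined Bayes factor of the evidence already in hand = 5 × 1.2 = 6.
Odds after that evidence = (7/993) × 6 = 14/331.
Target odds = 0.9/0.1 = 9.
Need 2.1ⁿ ≥ 9 ÷ (14/331) = 2979/14.
2.1⁷ ≈180.109 falls short of 2979/14 but 2.1⁸ ≈378.229 reaches it, so n = 8.

8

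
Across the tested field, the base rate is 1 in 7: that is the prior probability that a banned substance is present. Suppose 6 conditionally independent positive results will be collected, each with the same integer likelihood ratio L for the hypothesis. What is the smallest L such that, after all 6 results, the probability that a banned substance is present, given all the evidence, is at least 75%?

2

Prior odds = (1/7)/(6/7) = 1/6.
Target odds = 0.75/0.25 = 3.
Need L⁶ ≥ 3 ÷ (1/6) = 18.
1⁶ = 1 < 18 ≤ 64 = 2⁶, so L = 2.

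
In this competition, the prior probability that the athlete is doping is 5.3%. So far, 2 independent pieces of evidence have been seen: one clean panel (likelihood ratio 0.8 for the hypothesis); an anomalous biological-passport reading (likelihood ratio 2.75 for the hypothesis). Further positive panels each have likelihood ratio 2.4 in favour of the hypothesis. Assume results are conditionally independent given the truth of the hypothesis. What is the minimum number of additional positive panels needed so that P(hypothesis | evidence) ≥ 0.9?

5

Prior odds = 0.053/0.947 = 53/947.
Combined Bayes factor of the evidence already in hand = 0.8 × 2.75 = 2.2.
Odds after that evidence = (53/947) × 2.2 = 583/4735.
Target odds = 0.9/0.1 = 9.
Need 2.4ⁿ ≥ 9 ÷ (583/4735) = 42615/583.
2.4⁴ = 33.1776 falls short of 42615/583 but 2.4⁵ = 79.62624 reaches it, so n = 5.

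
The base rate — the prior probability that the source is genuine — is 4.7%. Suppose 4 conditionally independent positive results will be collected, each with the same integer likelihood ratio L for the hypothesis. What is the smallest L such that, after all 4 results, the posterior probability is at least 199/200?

8

Prior odds = 0.047/0.953 = 47/953.
Target odds = 0.995/0.005 = 199.
Need L⁴ ≥ 199 ÷ (47/953) = 189647/47.
7⁴ = 2401 < 189647/47 ≤ 4096 = 8⁴, so L = 8.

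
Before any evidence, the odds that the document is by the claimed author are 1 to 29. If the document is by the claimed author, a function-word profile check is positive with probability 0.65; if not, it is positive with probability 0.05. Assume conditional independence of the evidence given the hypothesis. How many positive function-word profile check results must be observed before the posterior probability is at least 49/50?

Prior odds = 1/29.
Likelihood ratio of a positive = 0.65/0.05 = 13.
Target posterior odds = 0.98/0.02 = 49.
Need (1/29) × 13ⁿ ≥ 49, i.e. 13ⁿ ≥ 1421.
13² = 169 falls short of 1421 but 13³ = 2197 reaches it, so n = 3.

3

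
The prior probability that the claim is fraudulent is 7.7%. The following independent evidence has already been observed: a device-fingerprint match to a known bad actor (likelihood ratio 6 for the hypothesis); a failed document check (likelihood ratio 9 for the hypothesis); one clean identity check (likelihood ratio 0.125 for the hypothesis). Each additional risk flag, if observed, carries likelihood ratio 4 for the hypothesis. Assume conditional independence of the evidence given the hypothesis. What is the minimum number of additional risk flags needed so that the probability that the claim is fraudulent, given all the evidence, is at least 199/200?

5

Prior odds = 0.077/0.923 = 77/923.
Combined Bayes factor of the evidence already in hand = 6 × 9 × 0.125 = 6.75.
Odds after that evidence = (77/923) × 6.75 = 2079/3692.
Target odds = 0.995/0.005 = 199.
Need 4ⁿ ≥ 199 ÷ (2079/3692) = 734708/2079.
4⁴ = 256 falls short of 734708/2079 but 4⁵ = 1024 reaches it, so n = 5.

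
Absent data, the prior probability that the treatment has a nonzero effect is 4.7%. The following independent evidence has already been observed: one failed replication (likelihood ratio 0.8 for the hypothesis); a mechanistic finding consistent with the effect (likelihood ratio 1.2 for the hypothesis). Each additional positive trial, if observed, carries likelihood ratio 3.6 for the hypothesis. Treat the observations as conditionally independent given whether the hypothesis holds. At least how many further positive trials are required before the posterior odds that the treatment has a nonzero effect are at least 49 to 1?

6

Prior odds = 0.047/0.953 = 47/953.
Combined Bayes factor of the evidence already in hand = 0.8 × 1.2 = 0.96.
Odds after that evidence = (47/953) × 0.96 = 1128/23825.
Target odds = 49.
Need 3.6ⁿ ≥ 49 ÷ (1128/23825) = 1167425/1128.
3.6⁵ = 604.66176 falls short of 1167425/1128 but 3.6⁶ = 34012224/15625 reaches it, so n = 6.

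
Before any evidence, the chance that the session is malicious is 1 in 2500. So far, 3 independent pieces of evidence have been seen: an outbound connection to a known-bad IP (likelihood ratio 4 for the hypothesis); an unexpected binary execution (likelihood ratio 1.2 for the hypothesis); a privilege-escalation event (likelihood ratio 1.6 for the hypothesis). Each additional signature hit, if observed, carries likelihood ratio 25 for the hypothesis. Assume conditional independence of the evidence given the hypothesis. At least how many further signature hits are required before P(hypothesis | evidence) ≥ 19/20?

Prior odds = 0.0004/0.9996 = 1/2499.
Combined Bayes factor of the evidence already in hand = 4 × 1.2 × 1.6 = 7.68.
Odds after that evidence = (1/2499) × 7.68 = 64/20825.
Target odds = 0.95/0.05 = 19.
Need 25ⁿ ≥ 19 ÷ (64/20825) = 6182.421875.
25² = 625 falls short of 6182.421875 but 25³ = 15625 reaches it, so n = 3.

3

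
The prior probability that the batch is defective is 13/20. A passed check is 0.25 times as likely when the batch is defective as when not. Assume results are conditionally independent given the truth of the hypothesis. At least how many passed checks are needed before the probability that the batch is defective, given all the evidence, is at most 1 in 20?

3

Prior odds = 0.65/0.35 = 13/7.
Likelihood ratio per passed check = 0.25.
Target posterior odds = 0.05/0.95 = 1/19.
Require 0.25ⁿ ≤ 1/19 ÷ (13/7) = 7/247.
0.25² = 0.0625 is still above 7/247 but 0.25³ = 0.015625 is at or below it, so n = 3.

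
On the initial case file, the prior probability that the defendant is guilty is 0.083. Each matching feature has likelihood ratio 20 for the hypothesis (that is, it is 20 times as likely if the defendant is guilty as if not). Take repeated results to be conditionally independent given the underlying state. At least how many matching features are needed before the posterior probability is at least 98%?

Prior odds = 0.083/0.917 = 83/917.
Likelihood ratio per matching feature = 20.
Target odds: 0.98 ÷ 0.02 = 49.
Require 20ⁿ ≥ 49 ÷ (83/917) = 44933/83.
20² = 400 falls short of 44933/83 but 20³ = 8000 reaches it, so n = 3.

3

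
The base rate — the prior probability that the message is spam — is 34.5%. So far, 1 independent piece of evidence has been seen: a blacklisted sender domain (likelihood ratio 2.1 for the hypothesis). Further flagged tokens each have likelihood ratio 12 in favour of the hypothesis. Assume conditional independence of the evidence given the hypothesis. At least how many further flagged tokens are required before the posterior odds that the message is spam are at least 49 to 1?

Prior odds = 0.345/0.655 = 69/131.
Bayes factor of the evidence already in hand = 2.1.
Odds after that evidence = (69/131) × 2.1 = 1449/1310.
Target odds = 49.
Need 12ⁿ ≥ 49 ÷ (1449/1310) = 9170/207.
12¹ = 12 falls short of 9170/207 but 12² = 144 reaches it, so n = 2.

2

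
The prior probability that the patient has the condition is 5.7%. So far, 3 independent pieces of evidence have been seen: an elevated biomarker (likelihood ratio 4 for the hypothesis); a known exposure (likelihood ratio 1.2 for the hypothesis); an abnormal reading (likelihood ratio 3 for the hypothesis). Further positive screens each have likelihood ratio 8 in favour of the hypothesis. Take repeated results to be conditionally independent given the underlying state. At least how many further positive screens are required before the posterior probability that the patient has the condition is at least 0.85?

1

Prior odds = 0.057/0.943 = 57/943.
Combined Bayes factor of the evidence already in hand = 4 × 1.2 × 3 = 14.4.
Odds after that evidence = (57/943) × 14.4 = 4104/4715.
Target odds = 0.85/0.15 = 17/3.
Need 8ⁿ ≥ 17/3 ÷ (4104/4715) = 80155/12312.
8¹ = 8, which meets the required 80155/12312; so n = 1.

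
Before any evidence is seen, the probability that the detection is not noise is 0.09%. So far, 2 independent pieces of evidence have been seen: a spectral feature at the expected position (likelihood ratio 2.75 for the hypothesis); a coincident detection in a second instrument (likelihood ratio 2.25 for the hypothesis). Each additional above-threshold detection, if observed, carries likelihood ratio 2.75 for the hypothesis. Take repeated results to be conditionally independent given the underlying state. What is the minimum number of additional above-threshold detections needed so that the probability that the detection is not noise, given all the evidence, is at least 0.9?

Prior odds = 0.0009/0.9991 = 9/9991.
Combined Bayes factor of the evidence already in hand = 2.75 × 2.25 = 6.1875.
Odds after that evidence = (9/9991) × 6.1875 = 891/159856.
Target odds = 0.9/0.1 = 9.
Need 2.75ⁿ ≥ 9 ÷ (891/159856) = 159856/99.
2.75⁷ = 19487171/16384 falls short of 159856/99 but 2.75⁸ = 214358881/65536 reaches it, so n = 8.

8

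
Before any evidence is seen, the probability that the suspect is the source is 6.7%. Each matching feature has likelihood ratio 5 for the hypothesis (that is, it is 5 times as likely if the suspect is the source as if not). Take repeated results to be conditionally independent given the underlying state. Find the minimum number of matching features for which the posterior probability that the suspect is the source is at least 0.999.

Prior odds = 0.067/0.933 = 67/933.
Likelihood ratio per matching feature = 5.
Target odds: 0.999 ÷ 0.001 = 999.
Require 5ⁿ ≥ 999 ÷ (67/933) = 932067/67.
5⁵ = 3125 falls short of 932067/67 but 5⁶ = 15625 reaches it, so n = 6.

6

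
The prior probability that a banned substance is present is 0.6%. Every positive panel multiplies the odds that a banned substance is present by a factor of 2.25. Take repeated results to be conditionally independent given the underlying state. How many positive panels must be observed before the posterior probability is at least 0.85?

9

Prior odds = 0.006/0.994 = 3/497.
Likelihood ratio per positive panel = 2.25.
Target posterior odds = 0.85/0.15 = 17/3.
Require 2.25ⁿ ≥ 17/3 ÷ (3/497) = 8449/9.
2.25⁸ = 43046721/65536 falls short of 8449/9 but 2.25⁹ = 387420489/262144 reaches it, so n = 9.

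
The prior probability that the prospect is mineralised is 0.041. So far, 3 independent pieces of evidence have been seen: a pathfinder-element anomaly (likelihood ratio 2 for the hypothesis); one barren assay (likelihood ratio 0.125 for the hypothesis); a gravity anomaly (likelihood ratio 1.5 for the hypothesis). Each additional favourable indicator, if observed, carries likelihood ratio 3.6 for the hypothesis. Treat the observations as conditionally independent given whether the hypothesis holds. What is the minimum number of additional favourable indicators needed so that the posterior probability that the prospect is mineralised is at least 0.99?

Prior odds = 0.041/0.959 = 41/959.
Combined Bayes factor of the evidence already in hand = 2 × 0.125 × 1.5 = 0.375.
Odds after that evidence = (41/959) × 0.375 = 123/7672.
Target odds = 0.99/0.01 = 99.
Need 3.6ⁿ ≥ 99 ÷ (123/7672) = 253176/41.
3.6⁶ = 34012224/15625 falls short of 253176/41 but 3.6⁷ = 612220032/78125 reaches it, so n = 7.

7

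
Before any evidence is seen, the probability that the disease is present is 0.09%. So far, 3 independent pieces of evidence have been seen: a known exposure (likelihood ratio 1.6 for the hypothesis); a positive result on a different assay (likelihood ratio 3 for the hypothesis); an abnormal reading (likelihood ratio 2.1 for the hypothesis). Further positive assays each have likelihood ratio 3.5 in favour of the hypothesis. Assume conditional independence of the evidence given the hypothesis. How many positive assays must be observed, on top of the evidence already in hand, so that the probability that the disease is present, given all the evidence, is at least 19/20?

7

Prior odds = 0.0009/0.9991 = 9/9991.
Combined Bayes factor of the evidence already in hand = 1.6 × 3 × 2.1 = 10.08.
Odds after that evidence = (9/9991) × 10.08 = 2268/249775.
Target odds = 0.95/0.05 = 19.
Need 3.5ⁿ ≥ 19 ÷ (2268/249775) = 4745725/2268.
3.5⁶ = 1838.265625 falls short of 4745725/2268 but 3.5⁷ = 823543/128 reaches it, so n = 7.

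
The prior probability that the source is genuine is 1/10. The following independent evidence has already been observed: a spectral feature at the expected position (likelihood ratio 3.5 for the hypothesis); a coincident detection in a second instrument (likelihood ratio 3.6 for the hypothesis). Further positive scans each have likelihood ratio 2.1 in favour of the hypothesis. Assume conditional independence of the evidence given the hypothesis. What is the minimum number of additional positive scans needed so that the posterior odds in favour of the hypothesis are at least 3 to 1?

Prior odds = 0.1/0.9 = 1/9.
Combined Bayes factor of the evidence already in hand = 3.5 × 3.6 = 12.6.
Odds after that evidence = (1/9) × 12.6 = 1.4.
Target odds = 3.
Need 2.1ⁿ ≥ 3 ÷ 1.4 = 15/7.
2.1¹ = 2.1 falls short of 15/7 but 2.1² = 4.41 reaches it, so n = 2.

2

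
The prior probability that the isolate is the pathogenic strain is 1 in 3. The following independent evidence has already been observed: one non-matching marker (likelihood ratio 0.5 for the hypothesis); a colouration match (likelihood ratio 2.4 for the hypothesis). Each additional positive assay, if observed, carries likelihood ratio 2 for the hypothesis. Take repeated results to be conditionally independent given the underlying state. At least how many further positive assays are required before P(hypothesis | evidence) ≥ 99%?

8

Prior odds = (1/3)/(2/3) = 0.5.
Combined Bayes factor of the evidence already in hand = 0.5 × 2.4 = 1.2.
Odds after that evidence = 0.5 × 1.2 = 0.6.
Target odds = 0.99/0.01 = 99.
Need 2ⁿ ≥ 99 ÷ 0.6 = 165.
2⁷ = 128 falls short of 165 but 2⁸ = 256 reaches it, so n = 8.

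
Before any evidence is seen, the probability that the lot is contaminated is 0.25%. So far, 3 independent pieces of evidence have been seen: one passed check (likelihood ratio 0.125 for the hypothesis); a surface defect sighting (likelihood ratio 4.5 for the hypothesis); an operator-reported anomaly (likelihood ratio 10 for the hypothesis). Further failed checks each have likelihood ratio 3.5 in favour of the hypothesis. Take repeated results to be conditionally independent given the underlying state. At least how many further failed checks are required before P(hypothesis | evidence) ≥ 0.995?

8

Prior odds = 0.0025/0.9975 = 1/399.
Combined Bayes factor of the evidence already in hand = 0.125 × 4.5 × 10 = 5.625.
Odds after that evidence = (1/399) × 5.625 = 15/1064.
Target odds = 0.995/0.005 = 199.
Need 3.5ⁿ ≥ 199 ÷ (15/1064) = 211736/15.
3.5⁷ = 823543/128 falls short of 211736/15 but 3.5⁸ = 5764801/256 reaches it, so n = 8.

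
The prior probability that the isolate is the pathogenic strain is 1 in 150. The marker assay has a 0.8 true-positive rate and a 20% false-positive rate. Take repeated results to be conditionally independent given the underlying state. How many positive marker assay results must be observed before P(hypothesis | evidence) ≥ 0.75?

Prior odds = (1/150)/(149/150) = 1/149.
Likelihood ratio of a positive result = 0.8/0.2 = 4.
Target posterior odds = 0.75/0.25 = 3.
Require 4ⁿ ≥ 3 ÷ (1/149) = 447.
4⁴ = 256 falls short of 447 but 4⁵ = 1024 reaches it, so n = 5.

5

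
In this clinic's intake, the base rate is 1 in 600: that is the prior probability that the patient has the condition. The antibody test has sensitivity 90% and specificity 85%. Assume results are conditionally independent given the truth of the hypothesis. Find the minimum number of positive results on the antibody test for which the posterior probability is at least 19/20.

6

Prior odds: (1/600) ÷ (599/600) = 1/599.
False-positive rate = 1 − 0.85 = 0.15; likelihood ratio of a positive = 0.9/0.15 = 6.
Target posterior odds = 0.95/0.05 = 19.
Need (1/599) × 6ⁿ ≥ 19, i.e. 6ⁿ ≥ 11381.
6⁵ = 7776 falls short of 11381 but 6⁶ = 46656 reaches it, so n = 6.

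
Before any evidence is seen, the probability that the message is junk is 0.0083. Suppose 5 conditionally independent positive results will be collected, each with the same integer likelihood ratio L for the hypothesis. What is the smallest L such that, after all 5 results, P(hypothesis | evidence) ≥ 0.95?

Prior odds = 0.0083/0.9917 = 83/9917.
Target odds = 0.95/0.05 = 19.
Need L⁵ ≥ 19 ÷ (83/9917) = 188423/83.
4⁵ = 1024 < 188423/83 ≤ 3125 = 5⁵, so L = 5.

5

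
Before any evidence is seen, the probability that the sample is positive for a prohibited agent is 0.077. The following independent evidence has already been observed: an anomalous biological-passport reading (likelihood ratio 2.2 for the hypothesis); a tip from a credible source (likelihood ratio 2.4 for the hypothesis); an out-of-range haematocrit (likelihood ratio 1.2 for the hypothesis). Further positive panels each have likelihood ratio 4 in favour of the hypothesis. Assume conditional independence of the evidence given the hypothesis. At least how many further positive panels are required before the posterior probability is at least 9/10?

Prior odds = 0.077/0.923 = 77/923.
Combined Bayes factor of the evidence already in hand = 2.2 × 2.4 × 1.2 = 6.336.
Odds after that evidence = (77/923) × 6.336 = 60984/115375.
Target odds = 0.9/0.1 = 9.
Need 4ⁿ ≥ 9 ÷ (60984/115375) = 115375/6776.
4² = 16 falls short of 115375/6776 but 4³ = 64 reaches it, so n = 3.

3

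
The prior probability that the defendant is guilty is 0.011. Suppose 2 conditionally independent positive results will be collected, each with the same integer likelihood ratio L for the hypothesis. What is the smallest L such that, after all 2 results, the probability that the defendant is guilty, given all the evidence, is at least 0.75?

17

Prior odds = 0.011/0.989 = 11/989.
Target odds = 0.75/0.25 = 3.
Need L² ≥ 3 ÷ (11/989) = 2967/11.
16² = 256 < 2967/11 ≤ 289 = 17², so L = 17.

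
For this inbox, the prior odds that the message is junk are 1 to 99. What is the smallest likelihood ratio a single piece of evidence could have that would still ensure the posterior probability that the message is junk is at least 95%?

1881

Prior odds = 1/99.
Target odds = 0.95/0.05 = 19.
Required Bayes factor = 19 ÷ (1/99) = 1881.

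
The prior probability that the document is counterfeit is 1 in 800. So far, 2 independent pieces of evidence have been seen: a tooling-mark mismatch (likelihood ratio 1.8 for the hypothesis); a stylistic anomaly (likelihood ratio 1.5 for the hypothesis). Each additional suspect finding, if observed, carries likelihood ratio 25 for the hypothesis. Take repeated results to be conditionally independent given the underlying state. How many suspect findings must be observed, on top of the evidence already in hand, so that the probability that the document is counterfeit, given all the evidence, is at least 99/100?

4

Prior odds = 0.00125/0.99875 = 1/799.
Combined Bayes factor of the evidence already in hand = 1.8 × 1.5 = 2.7.
Odds after that evidence = (1/799) × 2.7 = 27/7990.
Target odds = 0.99/0.01 = 99.
Need 25ⁿ ≥ 99 ÷ (27/7990) = 87890/3.
25³ = 15625 falls short of 87890/3 but 25⁴ = 390625 reaches it, so n = 4.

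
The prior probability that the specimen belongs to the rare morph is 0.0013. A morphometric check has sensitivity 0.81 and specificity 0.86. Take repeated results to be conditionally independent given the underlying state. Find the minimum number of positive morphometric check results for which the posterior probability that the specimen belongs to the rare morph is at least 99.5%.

7

Prior odds = 0.0013/0.9987 = 13/9987.
False-positive rate = 1 − 0.86 = 0.14; likelihood ratio of a positive = 0.81/0.14 = 81/14.
Target odds: 0.995 ÷ 0.005 = 199.
Require (81/14)ⁿ ≥ 199 ÷ (13/9987) = 1987413/13.
(81/14)⁶ ≈37509.6 falls short of 1987413/13 but (81/14)⁷ ≈217020 reaches it, so n = 7.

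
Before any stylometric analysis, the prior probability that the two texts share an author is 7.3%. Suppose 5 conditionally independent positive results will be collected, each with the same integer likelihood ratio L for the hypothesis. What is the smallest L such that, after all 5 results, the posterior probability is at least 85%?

Prior odds = 0.073/0.927 = 73/927.
Target odds = 0.85/0.15 = 17/3.
Need L⁵ ≥ 17/3 ÷ (73/927) = 5253/73.
2⁵ = 32 < 5253/73 ≤ 243 = 3⁵, so L = 3.

3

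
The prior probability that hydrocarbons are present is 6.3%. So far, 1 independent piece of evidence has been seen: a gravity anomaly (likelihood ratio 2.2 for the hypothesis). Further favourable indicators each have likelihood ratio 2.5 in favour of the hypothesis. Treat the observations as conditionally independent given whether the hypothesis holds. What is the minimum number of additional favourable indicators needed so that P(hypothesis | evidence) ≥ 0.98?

Prior odds = 0.063/0.937 = 63/937.
Bayes factor of the evidence already in hand = 2.2.
Odds after that evidence = (63/937) × 2.2 = 693/4685.
Target odds = 0.98/0.02 = 49.
Need 2.5ⁿ ≥ 49 ÷ (693/4685) = 32795/99.
2.5⁶ = 244.140625 falls short of 32795/99 but 2.5⁷ = 610.3515625 reaches it, so n = 7.

7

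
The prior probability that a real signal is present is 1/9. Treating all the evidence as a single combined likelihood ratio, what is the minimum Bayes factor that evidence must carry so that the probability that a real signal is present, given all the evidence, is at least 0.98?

Prior odds = (1/9)/(8/9) = 0.125.
Target odds = 0.98/0.02 = 49.
Required Bayes factor = 49 ÷ 0.125 = 392.

392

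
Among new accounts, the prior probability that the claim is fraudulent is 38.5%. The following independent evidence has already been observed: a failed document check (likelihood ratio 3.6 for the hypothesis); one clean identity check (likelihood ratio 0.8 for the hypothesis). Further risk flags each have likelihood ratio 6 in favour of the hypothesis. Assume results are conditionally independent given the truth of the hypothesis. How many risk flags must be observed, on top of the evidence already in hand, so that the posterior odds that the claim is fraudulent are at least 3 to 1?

Prior odds = 0.385/0.615 = 77/123.
Combined Bayes factor of the evidence already in hand = 3.6 × 0.8 = 2.88.
Odds after that evidence = (77/123) × 2.88 = 1848/1025.
Target odds = 3.
Need 6ⁿ ≥ 3 ÷ (1848/1025) = 1025/616.
6¹ = 6, which meets the required 1025/616; so n = 1.

1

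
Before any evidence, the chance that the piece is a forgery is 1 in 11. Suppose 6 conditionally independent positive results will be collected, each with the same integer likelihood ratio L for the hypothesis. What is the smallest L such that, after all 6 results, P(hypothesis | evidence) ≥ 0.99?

4

Prior odds = (1/11)/(10/11) = 0.1.
Target odds = 0.99/0.01 = 99.
Need L⁶ ≥ 99 ÷ 0.1 = 990.
3⁶ = 729 < 990 ≤ 4096 = 4⁶, so L = 4.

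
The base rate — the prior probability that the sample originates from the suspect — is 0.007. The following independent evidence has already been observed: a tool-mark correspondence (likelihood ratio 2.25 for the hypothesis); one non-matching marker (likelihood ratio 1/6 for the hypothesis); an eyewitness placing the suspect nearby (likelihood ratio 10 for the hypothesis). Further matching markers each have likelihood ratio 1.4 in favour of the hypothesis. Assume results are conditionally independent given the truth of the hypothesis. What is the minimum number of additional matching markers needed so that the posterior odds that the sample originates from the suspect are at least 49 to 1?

23

Prior odds = 0.007/0.993 = 7/993.
Combined Bayes factor of the evidence already in hand = 2.25 × (1/6) × 10 = 3.75.
Odds after that evidence = (7/993) × 3.75 = 35/1324.
Target odds = 49.
Need 1.4ⁿ ≥ 49 ÷ (35/1324) = 1853.6.
1.4²² ≈1639.9 falls short of 1853.6 but 1.4²³ ≈2295.86 reaches it, so n = 23.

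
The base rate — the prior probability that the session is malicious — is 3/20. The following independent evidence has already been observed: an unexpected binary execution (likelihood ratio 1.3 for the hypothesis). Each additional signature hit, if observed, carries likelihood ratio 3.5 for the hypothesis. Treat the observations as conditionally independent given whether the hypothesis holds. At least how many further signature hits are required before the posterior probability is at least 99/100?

5

Prior odds = 0.15/0.85 = 3/17.
Bayes factor of the evidence already in hand = 1.3.
Odds after that evidence = (3/17) × 1.3 = 39/170.
Target odds = 0.99/0.01 = 99.
Need 3.5ⁿ ≥ 99 ÷ (39/170) = 5610/13.
3.5⁴ = 150.0625 falls short of 5610/13 but 3.5⁵ = 525.21875 reaches it, so n = 5.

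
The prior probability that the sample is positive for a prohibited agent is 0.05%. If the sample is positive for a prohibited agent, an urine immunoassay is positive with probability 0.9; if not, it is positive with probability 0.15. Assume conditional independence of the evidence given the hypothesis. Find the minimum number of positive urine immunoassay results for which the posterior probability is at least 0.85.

6

Prior odds = 0.0005/0.9995 = 1/1999.
Likelihood ratio of a positive = 0.9/0.15 = 6.
Target posterior odds = 0.85/0.15 = 17/3.
Need (1/1999) × 6ⁿ ≥ 17/3, i.e. 6ⁿ ≥ 33983/3.
6⁵ = 7776 falls short of 33983/3 but 6⁶ = 46656 reaches it, so n = 6.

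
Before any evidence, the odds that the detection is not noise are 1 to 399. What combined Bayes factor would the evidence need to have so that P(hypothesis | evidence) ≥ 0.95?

7581

Prior odds = 1/399.
Target odds = 0.95/0.05 = 19.
Required Bayes factor = 19 ÷ (1/399) = 7581.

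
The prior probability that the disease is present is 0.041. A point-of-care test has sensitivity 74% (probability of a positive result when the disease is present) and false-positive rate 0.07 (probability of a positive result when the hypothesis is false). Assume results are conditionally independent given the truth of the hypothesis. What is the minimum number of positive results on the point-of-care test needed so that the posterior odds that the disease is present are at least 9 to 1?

3

Prior odds = 0.041/0.959 = 41/959.
Likelihood ratio of a positive result = 0.74/0.07 = 74/7.
Target odds = 9.
Need (41/959) × (74/7)ⁿ ≥ 9, i.e. (74/7)ⁿ ≥ 8631/41.
(74/7)² = 5476/49 falls short of 8631/41 but (74/7)³ = 405224/343 reaches it, so n = 3.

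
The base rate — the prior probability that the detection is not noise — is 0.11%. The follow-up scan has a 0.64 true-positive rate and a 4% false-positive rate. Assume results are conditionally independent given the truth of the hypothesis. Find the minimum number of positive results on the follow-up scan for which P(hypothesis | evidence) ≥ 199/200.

5

Prior odds: 0.0011 ÷ 0.9989 = 11/9989.
Likelihood ratio of a positive result = 0.64/0.04 = 16.
Target posterior odds = 0.995/0.005 = 199.
Need (11/9989) × 16ⁿ ≥ 199, i.e. 16ⁿ ≥ 1987811/11.
16⁴ = 65536 falls short of 1987811/11 but 16⁵ = 1048576 reaches it, so n = 5.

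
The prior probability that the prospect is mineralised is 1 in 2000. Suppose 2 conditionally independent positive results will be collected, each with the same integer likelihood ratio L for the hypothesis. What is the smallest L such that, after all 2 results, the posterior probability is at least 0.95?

195

Prior odds = 0.0005/0.9995 = 1/1999.
Target odds = 0.95/0.05 = 19.
Need L² ≥ 19 ÷ (1/1999) = 37981.
194² = 37636 < 37981 ≤ 38025 = 195², so L = 195.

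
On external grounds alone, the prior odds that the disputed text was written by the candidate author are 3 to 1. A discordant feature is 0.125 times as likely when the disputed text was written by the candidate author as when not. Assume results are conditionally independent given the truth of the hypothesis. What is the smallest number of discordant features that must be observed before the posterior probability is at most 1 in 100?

3

Prior odds = 3.
Likelihood ratio per discordant feature = 0.125.
Target posterior odds = 0.01/0.99 = 1/99.
Need 3 × 0.125ⁿ ≤ 1/99, i.e. 0.125ⁿ ≤ 1/297.
0.125² = 0.015625 is still above 1/297 but 0.125³ = 0.001953125 is at or below it, so n = 3.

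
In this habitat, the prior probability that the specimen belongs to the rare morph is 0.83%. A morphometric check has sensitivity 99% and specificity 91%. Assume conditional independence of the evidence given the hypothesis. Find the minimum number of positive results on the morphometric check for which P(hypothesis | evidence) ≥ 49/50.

Prior odds = 0.0083/0.9917 = 83/9917.
False-positive rate = 1 − 0.91 = 0.09; likelihood ratio of a positive = 0.99/0.09 = 11.
Target odds: 0.98 ÷ 0.02 = 49.
Require 11ⁿ ≥ 49 ÷ (83/9917) = 485933/83.
11³ = 1331 falls short of 485933/83 but 11⁴ = 14641 reaches it, so n = 4.

4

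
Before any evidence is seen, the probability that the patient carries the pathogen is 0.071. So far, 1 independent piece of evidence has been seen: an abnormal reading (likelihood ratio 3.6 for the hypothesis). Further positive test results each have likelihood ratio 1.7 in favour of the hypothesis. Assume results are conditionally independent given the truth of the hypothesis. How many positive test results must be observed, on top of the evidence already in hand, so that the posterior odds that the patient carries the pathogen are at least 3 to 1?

Prior odds = 0.071/0.929 = 71/929.
Bayes factor of the evidence already in hand = 3.6.
Odds after that evidence = (71/929) × 3.6 = 1278/4645.
Target odds = 3.
Need 1.7ⁿ ≥ 3 ÷ (1278/4645) = 4645/426.
1.7⁴ = 8.3521 falls short of 4645/426 but 1.7⁵ = 1419857/100000 reaches it, so n = 5.

5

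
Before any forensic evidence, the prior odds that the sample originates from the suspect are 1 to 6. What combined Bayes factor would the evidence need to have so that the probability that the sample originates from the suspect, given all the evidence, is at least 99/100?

594

Prior odds = 1/6.
Target odds = 0.99/0.01 = 99.
Required Bayes factor = 99 ÷ (1/6) = 594.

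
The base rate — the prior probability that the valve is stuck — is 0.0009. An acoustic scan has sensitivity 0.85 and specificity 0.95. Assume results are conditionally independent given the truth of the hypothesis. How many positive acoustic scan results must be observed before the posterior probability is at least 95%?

Prior odds: 0.0009 ÷ 0.9991 = 9/9991.
False-positive rate = 1 − 0.95 = 0.05; likelihood ratio of a positive = 0.85/0.05 = 17.
Target odds: 0.95 ÷ 0.05 = 19.
Require 17ⁿ ≥ 19 ÷ (9/9991) = 189829/9.
17³ = 4913 falls short of 189829/9 but 17⁴ = 83521 reaches it, so n = 4.

4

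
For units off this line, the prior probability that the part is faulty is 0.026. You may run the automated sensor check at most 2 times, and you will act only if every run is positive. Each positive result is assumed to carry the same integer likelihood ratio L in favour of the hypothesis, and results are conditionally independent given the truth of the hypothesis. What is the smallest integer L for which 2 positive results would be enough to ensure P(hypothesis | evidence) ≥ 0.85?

Prior odds = 0.026/0.974 = 13/487.
Target odds = 0.85/0.15 = 17/3.
Need L² ≥ 17/3 ÷ (13/487) = 8279/39.
14² = 196 < 8279/39 ≤ 225 = 15², so L = 15.

15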